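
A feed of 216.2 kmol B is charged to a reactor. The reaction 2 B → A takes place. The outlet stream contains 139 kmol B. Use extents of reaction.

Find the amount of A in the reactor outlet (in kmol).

38.6 kmol

For B: n = n₀ − 2ξ → 139 = 216.2 − 2ξ, giving ξ = 38.6 kmol.
Outlet amounts (n = n₀ + ν ξ):
  B: 216.2 − 2(38.6) = 139
  A: 0 + 1(38.6) = 38.6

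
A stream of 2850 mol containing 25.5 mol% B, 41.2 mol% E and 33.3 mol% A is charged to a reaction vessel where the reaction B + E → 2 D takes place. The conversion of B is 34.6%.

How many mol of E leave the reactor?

923 mol

B reacted = 0.346 × 726.8 = 251.5 mol; ν_B = −1, so ξ = 251.5/1 = 251.5 mol.
Outlet amounts (n = n₀ + ν ξ):
  B: 726.8 − 1(251.5) = 475.3
  E: 1174 − 1(251.5) = 922.7
  D: 0 + 2(251.5) = 502.9
  A: 949 (inert)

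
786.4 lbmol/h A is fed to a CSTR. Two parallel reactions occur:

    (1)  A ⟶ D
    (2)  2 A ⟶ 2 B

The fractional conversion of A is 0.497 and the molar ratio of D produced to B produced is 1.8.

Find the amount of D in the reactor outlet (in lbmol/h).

Conversion of A: A consumed = 0.497 × 786.4 = 390.8 lbmol/h = 1ξ₁ + 2ξ₂.
Selectivity: 1ξ₁ / (2ξ₂) = 1.8 → ξ₁ = 3.6 ξ₂.
Substitute: (1·3.6 + 2) ξ₂ = 390.8 → ξ₂ = 69.79 lbmol/h, ξ₁ = 251.3 lbmol/h.
Outlet amounts (n = n₀ + Σ ν·ξ):
  A: 786.4 − 1(251.3) − 2(69.79) = 395.6
  D: 0 + 1(251.3) = 251.3
  B: 0 + 2(69.79) = 139.6

251 lbmol/h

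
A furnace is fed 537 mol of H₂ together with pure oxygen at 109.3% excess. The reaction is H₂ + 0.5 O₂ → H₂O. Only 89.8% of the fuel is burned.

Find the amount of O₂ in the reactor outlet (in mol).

321 mol

Stoichiometric O₂ = 0.5 × 537 = 268.5 mol; O₂ fed = 268.5 × 2.093 = 562 mol.
Fuel reacted = 0.898 × 537 → ξ = 482.2 mol.
Outlet (n = n₀ + ν ξ):
  H₂: 537 − 1(482.2) = 54.77
  O₂: 562 − 0.5(482.2) = 320.9
  H₂O: 0 + 1(482.2) = 482.2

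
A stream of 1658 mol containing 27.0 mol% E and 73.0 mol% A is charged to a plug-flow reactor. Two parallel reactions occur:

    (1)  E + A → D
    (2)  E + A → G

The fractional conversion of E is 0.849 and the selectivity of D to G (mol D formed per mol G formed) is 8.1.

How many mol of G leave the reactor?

41.8 mol

Conversion of E: E consumed = 0.849 × 447.7 = 380.1 mol = 1ξ₁ + 1ξ₂.
Selectivity: 1ξ₁ / (1ξ₂) = 8.1 → ξ₁ = 8.1 ξ₂.
Substitute: (1·8.1 + 1) ξ₂ = 380.1 → ξ₂ = 41.77 mol, ξ₁ = 338.3 mol.
Outlet amounts (n = n₀ + Σ ν·ξ):
  E: 447.7 − 1(338.3) − 1(41.77) = 67.6
  A: 1210 − 1(338.3) − 1(41.77) = 830.3
  D: 0 + 1(338.3) = 338.3
  G: 0 + 1(41.77) = 41.77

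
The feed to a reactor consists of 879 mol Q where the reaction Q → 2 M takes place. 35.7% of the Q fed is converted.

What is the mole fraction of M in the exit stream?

Q reacted = 0.357 × 879 = 313.8 mol; ν_Q = −1, so ξ = 313.8/1 = 313.8 mol.
Outlet amounts (n = n₀ + ν ξ):
  Q: 879 − 1(313.8) = 565.2
  M: 0 + 2(313.8) = 627.6
Total out = 1193 mol; y_M = 627.6 / 1193 = 0.5262.

0.526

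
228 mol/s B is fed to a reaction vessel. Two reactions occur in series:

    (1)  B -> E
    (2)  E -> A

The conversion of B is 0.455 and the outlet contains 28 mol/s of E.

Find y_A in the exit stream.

Conversion of B: B consumed = 1ξ₁ = 0.455 × 228 → ξ₁ = 103.7 mol/s.
E balance: n_E = 0 + 1ξ₁ − 1ξ₂ = 28 → ξ₂ = (1·103.7 − 28)/1 = 75.74 mol/s.
Outlet amounts (n = n₀ + Σ ν·ξ):
  B: 228 − 1(103.7) = 124.3
  E: 0 + 1(103.7) − 1(75.74) = 28
  A: 0 + 1(75.74) = 75.74
Total out = 228 mol/s; y_A = 75.74 / 228 = 0.3322.

0.332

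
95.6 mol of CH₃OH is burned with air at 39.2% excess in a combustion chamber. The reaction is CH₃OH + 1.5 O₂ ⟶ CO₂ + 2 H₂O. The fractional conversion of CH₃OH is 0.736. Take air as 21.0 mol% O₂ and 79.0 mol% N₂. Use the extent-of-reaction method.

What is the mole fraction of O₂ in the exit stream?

Stoichiometric O₂ = 1.5 × 95.6 = 143.4 mol; O₂ fed = 143.4 × 1.392 = 199.6 mol.
N₂ fed = 199.6 × 79/21 = 750.9 mol.
Fuel reacted = 0.736 × 95.6 → ξ = 70.36 mol.
Outlet (n = n₀ + ν ξ):
  CH₃OH: 95.6 − 1(70.36) = 25.24
  O₂: 199.6 − 1.5(70.36) = 94.07
  N₂: 750.9 (inert)
  CO₂: 0 + 1(70.36) = 70.36
  H₂O: 0 + 2(70.36) = 140.7
Total out = 1081 mol; y_O₂ = 94.07 / 1081 = 0.087.

0.087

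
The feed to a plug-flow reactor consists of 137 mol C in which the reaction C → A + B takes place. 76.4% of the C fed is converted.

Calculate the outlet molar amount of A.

C reacted = 0.764 × 137 = 104.7 mol; ν_C = −1, so ξ = 104.7/1 = 104.7 mol.
Outlet amounts (n = n₀ + ν ξ):
  C: 137 − 1(104.7) = 32.33
  A: 0 + 1(104.7) = 104.7
  B: 0 + 1(104.7) = 104.7

105 mol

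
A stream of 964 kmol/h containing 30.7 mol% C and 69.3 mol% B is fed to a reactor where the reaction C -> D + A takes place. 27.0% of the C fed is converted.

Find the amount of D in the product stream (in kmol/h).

79.9 kmol/h

C reacted = 0.27 × 295.9 = 79.91 kmol/h; ν_C = −1, so ξ = 79.91/1 = 79.91 kmol/h.
Outlet amounts (n = n₀ + ν ξ):
  C: 295.9 − 1(79.91) = 216
  D: 0 + 1(79.91) = 79.91
  A: 0 + 1(79.91) = 79.91
  B: 668.1 (inert)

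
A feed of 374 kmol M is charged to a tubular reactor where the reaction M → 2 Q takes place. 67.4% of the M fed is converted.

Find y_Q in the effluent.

0.805

M reacted = 0.674 × 374 = 252.1 kmol; ν_M = −1, so ξ = 252.1/1 = 252.1 kmol.
Outlet amounts (n = n₀ + ν ξ):
  M: 374 − 1(252.1) = 121.9
  Q: 0 + 2(252.1) = 504.2
Total out = 626.1 kmol; y_Q = 504.2 / 626.1 = 0.8053.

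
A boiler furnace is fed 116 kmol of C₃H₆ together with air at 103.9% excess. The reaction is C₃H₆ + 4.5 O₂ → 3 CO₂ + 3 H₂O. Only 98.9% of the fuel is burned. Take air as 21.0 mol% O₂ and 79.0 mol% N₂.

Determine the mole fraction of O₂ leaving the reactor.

Stoichiometric O₂ = 4.5 × 116 = 522 kmol; O₂ fed = 522 × 2.039 = 1064 kmol.
N₂ fed = 1064 × 79/21 = 4004 kmol.
Fuel reacted = 0.989 × 116 → ξ = 114.7 kmol.
Outlet (n = n₀ + ν ξ):
  C₃H₆: 116 − 1(114.7) = 1.276
  O₂: 1064 − 4.5(114.7) = 548.1
  N₂: 4004 (inert)
  CO₂: 0 + 3(114.7) = 344.2
  H₂O: 0 + 3(114.7) = 344.2
Total out = 5242 kmol; y_O₂ = 548.1 / 5242 = 0.1046.

0.105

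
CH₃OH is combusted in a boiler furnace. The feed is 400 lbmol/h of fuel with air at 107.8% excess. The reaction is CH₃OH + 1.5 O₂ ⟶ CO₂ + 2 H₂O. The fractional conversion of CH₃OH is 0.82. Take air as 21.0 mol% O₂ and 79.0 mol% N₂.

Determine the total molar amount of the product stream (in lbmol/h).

Stoichiometric O₂ = 1.5 × 400 = 600 lbmol/h; O₂ fed = 600 × 2.078 = 1247 lbmol/h.
N₂ fed = 1247 × 79/21 = 4690 lbmol/h.
Fuel reacted = 0.82 × 400 → ξ = 328 lbmol/h.
Outlet (n = n₀ + ν ξ):
  CH₃OH: 400 − 1(328) = 72
  O₂: 1247 − 1.5(328) = 754.8
  N₂: 4690 (inert)
  CO₂: 0 + 1(328) = 328
  H₂O: 0 + 2(328) = 656
Total out = 72 + 754.8 + 4690 + 328 + 656 = 6501 lbmol/h.

6500 lbmol/h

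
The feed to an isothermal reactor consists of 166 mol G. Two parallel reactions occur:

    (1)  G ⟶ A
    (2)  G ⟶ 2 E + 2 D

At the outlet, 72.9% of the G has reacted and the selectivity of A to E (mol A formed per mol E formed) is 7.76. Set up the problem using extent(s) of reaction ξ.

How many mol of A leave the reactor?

114 mol

Conversion of G: G consumed = 0.729 × 166 = 121 mol = 1ξ₁ + 1ξ₂.
Selectivity: 1ξ₁ / (2ξ₂) = 7.76 → ξ₁ = 15.52 ξ₂.
Substitute: (1·15.52 + 1) ξ₂ = 121 → ξ₂ = 7.325 mol, ξ₁ = 113.7 mol.
Outlet amounts (n = n₀ + Σ ν·ξ):
  G: 166 − 1(113.7) − 1(7.325) = 44.99
  A: 0 + 1(113.7) = 113.7
  E: 0 + 2(7.325) = 14.65
  D: 0 + 2(7.325) = 14.65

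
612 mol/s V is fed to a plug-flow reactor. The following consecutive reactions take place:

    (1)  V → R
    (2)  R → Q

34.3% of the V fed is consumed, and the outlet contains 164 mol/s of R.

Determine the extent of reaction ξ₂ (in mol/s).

Conversion of V: V consumed = 1ξ₁ = 0.343 × 612 → ξ₁ = 209.9 mol/s.
R balance: n_R = 0 + 1ξ₁ − 1ξ₂ = 164 → ξ₂ = (1·209.9 − 164)/1 = 45.92 mol/s.
Outlet amounts (n = n₀ + Σ ν·ξ):
  V: 612 − 1(209.9) = 402.1
  R: 0 + 1(209.9) − 1(45.92) = 164
  Q: 0 + 1(45.92) = 45.92

ξ₂ = 45.9 mol/s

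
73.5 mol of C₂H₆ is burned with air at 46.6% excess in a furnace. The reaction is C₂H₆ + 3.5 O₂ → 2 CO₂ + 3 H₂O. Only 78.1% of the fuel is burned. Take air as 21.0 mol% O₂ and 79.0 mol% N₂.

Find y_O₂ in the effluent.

0.0928

Stoichiometric O₂ = 3.5 × 73.5 = 257.2 mol; O₂ fed = 257.2 × 1.466 = 377.1 mol.
N₂ fed = 377.1 × 79/21 = 1419 mol.
Fuel reacted = 0.781 × 73.5 → ξ = 57.4 mol.
Outlet (n = n₀ + ν ξ):
  C₂H₆: 73.5 − 1(57.4) = 16.1
  O₂: 377.1 − 3.5(57.4) = 176.2
  N₂: 1419 (inert)
  CO₂: 0 + 2(57.4) = 114.8
  H₂O: 0 + 3(57.4) = 172.2
Total out = 1898 mol; y_O₂ = 176.2 / 1898 = 0.09284.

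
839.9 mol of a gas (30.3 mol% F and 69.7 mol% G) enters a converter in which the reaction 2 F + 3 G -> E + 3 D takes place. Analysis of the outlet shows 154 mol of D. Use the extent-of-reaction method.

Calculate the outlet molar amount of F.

152 mol

For D: n = n₀ + 3ξ → 154 = 0 + 3ξ, giving ξ = 51.33 mol.
Outlet amounts (n = n₀ + ν ξ):
  F: 254.5 − 2(51.33) = 151.8
  G: 585.4 − 3(51.33) = 431.4
  E: 0 + 1(51.33) = 51.33
  D: 0 + 3(51.33) = 154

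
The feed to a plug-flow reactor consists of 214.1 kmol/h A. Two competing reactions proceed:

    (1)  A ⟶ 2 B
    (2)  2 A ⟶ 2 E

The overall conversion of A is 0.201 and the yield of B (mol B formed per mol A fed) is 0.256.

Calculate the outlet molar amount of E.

Yield of B: 2ξ₁ / 214.1 = 0.256 → ξ₁ = 27.4 kmol/h.
Conversion of A: 1ξ₁ + 2ξ₂ = 0.201 × 214.1 = 43.03 → ξ₂ = 7.815 kmol/h.
Outlet amounts (n = n₀ + Σ ν·ξ):
  A: 214.1 − 1(27.4) − 2(7.815) = 171.1
  B: 0 + 2(27.4) = 54.81
  E: 0 + 2(7.815) = 15.63

15.6 kmol/h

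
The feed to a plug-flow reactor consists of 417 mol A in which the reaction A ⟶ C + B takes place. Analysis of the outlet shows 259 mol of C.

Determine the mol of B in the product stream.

For C: n = n₀ + 1ξ → 259 = 0 + 1ξ, giving ξ = 259 mol.
Outlet amounts (n = n₀ + ν ξ):
  A: 417 − 1(259) = 158
  C: 0 + 1(259) = 259
  B: 0 + 1(259) = 259

259 mol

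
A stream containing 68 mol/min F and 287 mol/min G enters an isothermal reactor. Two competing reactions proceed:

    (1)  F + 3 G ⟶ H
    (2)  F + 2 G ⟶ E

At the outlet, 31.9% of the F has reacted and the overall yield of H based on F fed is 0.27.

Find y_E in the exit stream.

Yield of H: 1ξ₁ / 68 = 0.27 → ξ₁ = 18.36 mol/min.
Conversion of F: 1ξ₁ + 1ξ₂ = 0.319 × 68 = 21.69 → ξ₂ = 3.332 mol/min.
Outlet amounts (n = n₀ + Σ ν·ξ):
  F: 68 − 1(18.36) − 1(3.332) = 46.31
  G: 287 − 3(18.36) − 2(3.332) = 225.3
  H: 0 + 1(18.36) = 18.36
  E: 0 + 1(3.332) = 3.332
Total out = 293.3 mol/min; y_E = 3.332 / 293.3 = 0.01136.

0.0114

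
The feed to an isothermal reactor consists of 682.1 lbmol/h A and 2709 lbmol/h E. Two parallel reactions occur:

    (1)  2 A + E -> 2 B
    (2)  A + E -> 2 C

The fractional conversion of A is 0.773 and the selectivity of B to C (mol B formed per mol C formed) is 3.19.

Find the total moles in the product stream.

Conversion of A: A consumed = 0.773 × 682.1 = 527.3 lbmol/h = 2ξ₁ + 1ξ₂.
Selectivity: 2ξ₁ / (2ξ₂) = 3.19 → ξ₁ = 3.19 ξ₂.
Substitute: (2·3.19 + 1) ξ₂ = 527.3 → ξ₂ = 71.44 lbmol/h, ξ₁ = 227.9 lbmol/h.
Outlet amounts (n = n₀ + Σ ν·ξ):
  A: 682.1 − 2(227.9) − 1(71.44) = 154.8
  E: 2709 − 1(227.9) − 1(71.44) = 2410
  B: 0 + 2(227.9) = 455.8
  C: 0 + 2(71.44) = 142.9
Total out = 154.8 + 2410 + 455.8 + 142.9 = 3163 lbmol/h.

3160 lbmol/h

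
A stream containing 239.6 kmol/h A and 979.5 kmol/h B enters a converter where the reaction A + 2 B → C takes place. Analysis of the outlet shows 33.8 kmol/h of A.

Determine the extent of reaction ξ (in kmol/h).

ξ = 206 kmol/h

For A: n = n₀ − 1ξ → 33.8 = 239.6 − 1ξ, giving ξ = 205.8 kmol/h.
Outlet amounts (n = n₀ + ν ξ):
  A: 239.6 − 1(205.8) = 33.8
  B: 979.5 − 2(205.8) = 567.9
  C: 0 + 1(205.8) = 205.8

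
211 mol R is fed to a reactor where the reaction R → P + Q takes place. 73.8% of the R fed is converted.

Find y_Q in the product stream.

0.425

R reacted = 0.738 × 211 = 155.7 mol; ν_R = −1, so ξ = 155.7/1 = 155.7 mol.
Outlet amounts (n = n₀ + ν ξ):
  R: 211 − 1(155.7) = 55.28
  P: 0 + 1(155.7) = 155.7
  Q: 0 + 1(155.7) = 155.7
Total out = 366.7 mol; y_Q = 155.7 / 366.7 = 0.4246.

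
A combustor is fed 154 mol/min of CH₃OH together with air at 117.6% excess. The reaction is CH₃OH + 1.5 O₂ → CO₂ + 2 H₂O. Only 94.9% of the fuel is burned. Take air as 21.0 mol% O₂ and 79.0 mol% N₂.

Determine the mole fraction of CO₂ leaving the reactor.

Stoichiometric O₂ = 1.5 × 154 = 231 mol/min; O₂ fed = 231 × 2.176 = 502.7 mol/min.
N₂ fed = 502.7 × 79/21 = 1891 mol/min.
Fuel reacted = 0.949 × 154 → ξ = 146.1 mol/min.
Outlet (n = n₀ + ν ξ):
  CH₃OH: 154 − 1(146.1) = 7.854
  O₂: 502.7 − 1.5(146.1) = 283.4
  N₂: 1891 (inert)
  CO₂: 0 + 1(146.1) = 146.1
  H₂O: 0 + 2(146.1) = 292.3
Total out = 2621 mol/min; y_CO₂ = 146.1 / 2621 = 0.05577.

0.0558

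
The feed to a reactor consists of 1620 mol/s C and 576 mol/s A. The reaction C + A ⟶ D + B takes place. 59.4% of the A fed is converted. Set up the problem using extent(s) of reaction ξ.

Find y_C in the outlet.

A reacted = 0.594 × 576 = 342.1 mol/s; ν_A = −1, so ξ = 342.1/1 = 342.1 mol/s.
Outlet amounts (n = n₀ + ν ξ):
  C: 1620 − 1(342.1) = 1278
  A: 576 − 1(342.1) = 233.9
  D: 0 + 1(342.1) = 342.1
  B: 0 + 1(342.1) = 342.1
Total out = 2196 mol/s; y_C = 1278 / 2196 = 0.5819.

0.582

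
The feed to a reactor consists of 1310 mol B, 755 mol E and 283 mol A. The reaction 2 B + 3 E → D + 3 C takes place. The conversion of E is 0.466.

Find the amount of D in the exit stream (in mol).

E reacted = 0.466 × 755 = 351.8 mol; ν_E = −3, so ξ = 351.8/3 = 117.3 mol.
Outlet amounts (n = n₀ + ν ξ):
  B: 1310 − 2(117.3) = 1075
  E: 755 − 3(117.3) = 403.2
  D: 0 + 1(117.3) = 117.3
  C: 0 + 3(117.3) = 351.8
  A: 283 (inert)

117 mol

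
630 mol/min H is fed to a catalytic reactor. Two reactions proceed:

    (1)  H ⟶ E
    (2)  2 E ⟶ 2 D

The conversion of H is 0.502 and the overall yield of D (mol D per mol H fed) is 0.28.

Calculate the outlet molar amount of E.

140 mol/min

Conversion of H: H consumed = 1ξ₁ = 0.502 × 630 → ξ₁ = 316.3 mol/min.
Yield of D: 2ξ₂ / 630 = 0.28 → ξ₂ = 88.2 mol/min.
Outlet amounts (n = n₀ + Σ ν·ξ):
  H: 630 − 1(316.3) = 313.7
  E: 0 + 1(316.3) − 2(88.2) = 139.9
  D: 0 + 2(88.2) = 176.4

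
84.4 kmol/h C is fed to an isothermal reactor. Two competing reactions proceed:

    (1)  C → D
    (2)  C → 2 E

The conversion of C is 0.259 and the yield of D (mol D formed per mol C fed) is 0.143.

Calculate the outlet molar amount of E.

Yield of D: 1ξ₁ / 84.4 = 0.143 → ξ₁ = 12.07 kmol/h.
Conversion of C: 1ξ₁ + 1ξ₂ = 0.259 × 84.4 = 21.86 → ξ₂ = 9.79 kmol/h.
Outlet amounts (n = n₀ + Σ ν·ξ):
  C: 84.4 − 1(12.07) − 1(9.79) = 62.54
  D: 0 + 1(12.07) = 12.07
  E: 0 + 2(9.79) = 19.58

19.6 kmol/h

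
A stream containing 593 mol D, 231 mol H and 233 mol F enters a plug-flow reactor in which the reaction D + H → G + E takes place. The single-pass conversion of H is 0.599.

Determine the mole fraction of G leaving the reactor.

0.131

H reacted = 0.599 × 231 = 138.4 mol; ν_H = −1, so ξ = 138.4/1 = 138.4 mol.
Outlet amounts (n = n₀ + ν ξ):
  D: 593 − 1(138.4) = 454.6
  H: 231 − 1(138.4) = 92.63
  G: 0 + 1(138.4) = 138.4
  E: 0 + 1(138.4) = 138.4
  F: 233 (inert)
Total out = 1057 mol; y_G = 138.4 / 1057 = 0.1309.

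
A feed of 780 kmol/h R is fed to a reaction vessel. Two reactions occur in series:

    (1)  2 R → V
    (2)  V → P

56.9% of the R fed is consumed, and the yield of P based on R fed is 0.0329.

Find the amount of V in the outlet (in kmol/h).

Conversion of R: R consumed = 2ξ₁ = 0.569 × 780 → ξ₁ = 221.9 kmol/h.
Yield of P: 1ξ₂ / 780 = 0.0329 → ξ₂ = 25.66 kmol/h.
Outlet amounts (n = n₀ + Σ ν·ξ):
  R: 780 − 2(221.9) = 336.2
  V: 0 + 1(221.9) − 1(25.66) = 196.2
  P: 0 + 1(25.66) = 25.66

196 kmol/h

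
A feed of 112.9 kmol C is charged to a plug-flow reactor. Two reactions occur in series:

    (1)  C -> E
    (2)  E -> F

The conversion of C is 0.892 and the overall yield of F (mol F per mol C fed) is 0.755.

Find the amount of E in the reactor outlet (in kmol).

Conversion of C: C consumed = 1ξ₁ = 0.892 × 112.9 → ξ₁ = 100.7 kmol.
Yield of F: 1ξ₂ / 112.9 = 0.755 → ξ₂ = 85.24 kmol.
Outlet amounts (n = n₀ + Σ ν·ξ):
  C: 112.9 − 1(100.7) = 12.19
  E: 0 + 1(100.7) − 1(85.24) = 15.47
  F: 0 + 1(85.24) = 85.24

15.5 kmol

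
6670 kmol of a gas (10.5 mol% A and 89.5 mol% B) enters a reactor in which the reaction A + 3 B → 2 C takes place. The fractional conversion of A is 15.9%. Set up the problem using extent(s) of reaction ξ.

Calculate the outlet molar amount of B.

A reacted = 0.159 × 700.4 = 111.4 kmol; ν_A = −1, so ξ = 111.4/1 = 111.4 kmol.
Outlet amounts (n = n₀ + ν ξ):
  A: 700.4 − 1(111.4) = 589
  B: 5970 − 3(111.4) = 5636
  C: 0 + 2(111.4) = 222.7

5640 kmol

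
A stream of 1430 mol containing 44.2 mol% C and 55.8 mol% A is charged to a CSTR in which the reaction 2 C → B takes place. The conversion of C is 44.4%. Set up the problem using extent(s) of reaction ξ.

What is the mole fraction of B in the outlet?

C reacted = 0.444 × 632.1 = 280.6 mol; ν_C = −2, so ξ = 280.6/2 = 140.3 mol.
Outlet amounts (n = n₀ + ν ξ):
  C: 632.1 − 2(140.3) = 351.4
  B: 0 + 1(140.3) = 140.3
  A: 797.9 (inert)
Total out = 1290 mol; y_B = 140.3 / 1290 = 0.1088.

0.109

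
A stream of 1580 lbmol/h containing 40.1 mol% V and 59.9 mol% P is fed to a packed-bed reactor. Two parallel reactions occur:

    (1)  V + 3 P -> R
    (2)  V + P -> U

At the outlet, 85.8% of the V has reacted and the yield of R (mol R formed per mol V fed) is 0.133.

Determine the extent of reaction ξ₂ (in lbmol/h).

Yield of R: 1ξ₁ / 633.6 = 0.133 → ξ₁ = 84.27 lbmol/h.
Conversion of V: 1ξ₁ + 1ξ₂ = 0.858 × 633.6 = 543.6 → ξ₂ = 459.3 lbmol/h.
Outlet amounts (n = n₀ + Σ ν·ξ):
  V: 633.6 − 1(84.27) − 1(459.3) = 89.97
  P: 946.4 − 3(84.27) − 1(459.3) = 234.3
  R: 0 + 1(84.27) = 84.27
  U: 0 + 1(459.3) = 459.3

ξ₂ = 459 lbmol/h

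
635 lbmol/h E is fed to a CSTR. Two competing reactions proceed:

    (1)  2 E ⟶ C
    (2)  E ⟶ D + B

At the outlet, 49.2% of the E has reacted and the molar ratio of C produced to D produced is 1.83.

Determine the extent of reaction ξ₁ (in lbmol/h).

Conversion of E: E consumed = 0.492 × 635 = 312.4 lbmol/h = 2ξ₁ + 1ξ₂.
Selectivity: 1ξ₁ / (1ξ₂) = 1.83 → ξ₁ = 1.83 ξ₂.
Substitute: (2·1.83 + 1) ξ₂ = 312.4 → ξ₂ = 67.04 lbmol/h, ξ₁ = 122.7 lbmol/h.
Outlet amounts (n = n₀ + Σ ν·ξ):
  E: 635 − 2(122.7) − 1(67.04) = 322.6
  C: 0 + 1(122.7) = 122.7
  D: 0 + 1(67.04) = 67.04
  B: 0 + 1(67.04) = 67.04

ξ₁ = 123 lbmol/h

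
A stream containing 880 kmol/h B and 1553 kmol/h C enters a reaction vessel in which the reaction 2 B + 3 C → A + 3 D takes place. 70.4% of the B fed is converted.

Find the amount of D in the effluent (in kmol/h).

929 kmol/h

B reacted = 0.704 × 880 = 619.5 kmol/h; ν_B = −2, so ξ = 619.5/2 = 309.8 kmol/h.
Outlet amounts (n = n₀ + ν ξ):
  B: 880 − 2(309.8) = 260.5
  C: 1553 − 3(309.8) = 623.7
  A: 0 + 1(309.8) = 309.8
  D: 0 + 3(309.8) = 929.3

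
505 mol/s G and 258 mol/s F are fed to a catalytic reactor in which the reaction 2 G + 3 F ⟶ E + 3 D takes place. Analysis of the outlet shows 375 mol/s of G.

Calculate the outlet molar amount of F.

63 mol/s

For G: n = n₀ − 2ξ → 375 = 505 − 2ξ, giving ξ = 65 mol/s.
Outlet amounts (n = n₀ + ν ξ):
  G: 505 − 2(65) = 375
  F: 258 − 3(65) = 63
  E: 0 + 1(65) = 65
  D: 0 + 3(65) = 195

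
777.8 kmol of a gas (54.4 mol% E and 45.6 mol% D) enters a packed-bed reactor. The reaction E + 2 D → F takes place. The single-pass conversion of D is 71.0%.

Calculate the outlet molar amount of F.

126 kmol

D reacted = 0.71 × 354.7 = 251.8 kmol; ν_D = −2, so ξ = 251.8/2 = 125.9 kmol.
Outlet amounts (n = n₀ + ν ξ):
  E: 423.1 − 1(125.9) = 297.2
  D: 354.7 − 2(125.9) = 102.9
  F: 0 + 1(125.9) = 125.9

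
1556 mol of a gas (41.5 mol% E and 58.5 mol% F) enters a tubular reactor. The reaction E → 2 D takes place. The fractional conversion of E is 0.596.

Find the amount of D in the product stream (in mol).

770 mol

E reacted = 0.596 × 645.7 = 384.9 mol; ν_E = −1, so ξ = 384.9/1 = 384.9 mol.
Outlet amounts (n = n₀ + ν ξ):
  E: 645.7 − 1(384.9) = 260.9
  D: 0 + 2(384.9) = 769.7
  F: 910.3 (inert)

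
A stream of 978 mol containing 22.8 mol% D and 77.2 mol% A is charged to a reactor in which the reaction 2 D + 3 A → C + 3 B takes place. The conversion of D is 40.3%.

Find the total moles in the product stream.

933 mol

D reacted = 0.403 × 223 = 89.86 mol; ν_D = −2, so ξ = 89.86/2 = 44.93 mol.
Outlet amounts (n = n₀ + ν ξ):
  D: 223 − 2(44.93) = 133.1
  A: 755 − 3(44.93) = 620.2
  C: 0 + 1(44.93) = 44.93
  B: 0 + 3(44.93) = 134.8
Total out = 133.1 + 620.2 + 44.93 + 134.8 = 933.1 mol.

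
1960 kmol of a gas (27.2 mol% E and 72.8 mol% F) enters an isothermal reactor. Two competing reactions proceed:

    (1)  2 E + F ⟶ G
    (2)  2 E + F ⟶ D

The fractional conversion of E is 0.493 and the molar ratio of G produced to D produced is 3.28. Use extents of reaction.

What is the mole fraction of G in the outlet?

0.0593

Conversion of E: E consumed = 0.493 × 533.1 = 262.8 kmol = 2ξ₁ + 2ξ₂.
Selectivity: 1ξ₁ / (1ξ₂) = 3.28 → ξ₁ = 3.28 ξ₂.
Substitute: (2·3.28 + 2) ξ₂ = 262.8 → ξ₂ = 30.7 kmol, ξ₁ = 100.7 kmol.
Outlet amounts (n = n₀ + Σ ν·ξ):
  E: 533.1 − 2(100.7) − 2(30.7) = 270.3
  F: 1427 − 1(100.7) − 1(30.7) = 1295
  G: 0 + 1(100.7) = 100.7
  D: 0 + 1(30.7) = 30.7
Total out = 1697 kmol; y_G = 100.7 / 1697 = 0.05934.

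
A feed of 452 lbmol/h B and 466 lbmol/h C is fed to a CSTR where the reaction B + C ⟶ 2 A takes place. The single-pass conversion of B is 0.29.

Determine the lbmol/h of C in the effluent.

335 lbmol/h

B reacted = 0.29 × 452 = 131.1 lbmol/h; ν_B = −1, so ξ = 131.1/1 = 131.1 lbmol/h.
Outlet amounts (n = n₀ + ν ξ):
  B: 452 − 1(131.1) = 320.9
  C: 466 − 1(131.1) = 334.9
  A: 0 + 2(131.1) = 262.2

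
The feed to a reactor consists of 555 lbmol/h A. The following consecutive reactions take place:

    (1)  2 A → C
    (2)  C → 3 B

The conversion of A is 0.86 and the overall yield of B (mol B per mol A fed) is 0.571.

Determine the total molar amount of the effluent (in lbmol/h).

Conversion of A: A consumed = 2ξ₁ = 0.86 × 555 → ξ₁ = 238.7 lbmol/h.
Yield of B: 3ξ₂ / 555 = 0.571 → ξ₂ = 105.6 lbmol/h.
Outlet amounts (n = n₀ + Σ ν·ξ):
  A: 555 − 2(238.7) = 77.7
  C: 0 + 1(238.7) − 1(105.6) = 133
  B: 0 + 3(105.6) = 316.9
Total out = 77.7 + 133 + 316.9 = 527.6 lbmol/h.

528 lbmol/h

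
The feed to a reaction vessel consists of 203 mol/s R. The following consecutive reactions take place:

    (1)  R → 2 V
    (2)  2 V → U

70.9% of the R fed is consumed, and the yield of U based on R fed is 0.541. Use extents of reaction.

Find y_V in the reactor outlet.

0.288

Conversion of R: R consumed = 1ξ₁ = 0.709 × 203 → ξ₁ = 143.9 mol/s.
Yield of U: 1ξ₂ / 203 = 0.541 → ξ₂ = 109.8 mol/s.
Outlet amounts (n = n₀ + Σ ν·ξ):
  R: 203 − 1(143.9) = 59.07
  V: 0 + 2(143.9) − 2(109.8) = 68.21
  U: 0 + 1(109.8) = 109.8
Total out = 237.1 mol/s; y_V = 68.21 / 237.1 = 0.2877.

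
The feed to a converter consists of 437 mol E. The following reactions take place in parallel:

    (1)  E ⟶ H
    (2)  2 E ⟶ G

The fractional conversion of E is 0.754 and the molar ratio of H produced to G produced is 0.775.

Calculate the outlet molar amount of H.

Conversion of E: E consumed = 0.754 × 437 = 329.5 mol = 1ξ₁ + 2ξ₂.
Selectivity: 1ξ₁ / (1ξ₂) = 0.775 → ξ₁ = 0.775 ξ₂.
Substitute: (1·0.775 + 2) ξ₂ = 329.5 → ξ₂ = 118.7 mol, ξ₁ = 92.02 mol.
Outlet amounts (n = n₀ + Σ ν·ξ):
  E: 437 − 1(92.02) − 2(118.7) = 107.5
  H: 0 + 1(92.02) = 92.02
  G: 0 + 1(118.7) = 118.7

92 mol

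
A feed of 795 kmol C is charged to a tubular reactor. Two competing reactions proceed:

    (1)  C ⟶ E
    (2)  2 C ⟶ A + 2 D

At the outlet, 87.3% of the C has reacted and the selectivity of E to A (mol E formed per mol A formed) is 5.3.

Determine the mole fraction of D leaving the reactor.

Conversion of C: C consumed = 0.873 × 795 = 694 kmol = 1ξ₁ + 2ξ₂.
Selectivity: 1ξ₁ / (1ξ₂) = 5.3 → ξ₁ = 5.3 ξ₂.
Substitute: (1·5.3 + 2) ξ₂ = 694 → ξ₂ = 95.07 kmol, ξ₁ = 503.9 kmol.
Outlet amounts (n = n₀ + Σ ν·ξ):
  C: 795 − 1(503.9) − 2(95.07) = 101
  E: 0 + 1(503.9) = 503.9
  A: 0 + 1(95.07) = 95.07
  D: 0 + 2(95.07) = 190.1
Total out = 890.1 kmol; y_D = 190.1 / 890.1 = 0.2136.

0.214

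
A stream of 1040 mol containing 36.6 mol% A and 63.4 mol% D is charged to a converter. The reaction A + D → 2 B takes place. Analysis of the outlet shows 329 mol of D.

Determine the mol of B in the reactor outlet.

For D: n = n₀ − 1ξ → 329 = 659.4 − 1ξ, giving ξ = 330.4 mol.
Outlet amounts (n = n₀ + ν ξ):
  A: 380.6 − 1(330.4) = 50.28
  D: 659.4 − 1(330.4) = 329
  B: 0 + 2(330.4) = 660.7

661 mol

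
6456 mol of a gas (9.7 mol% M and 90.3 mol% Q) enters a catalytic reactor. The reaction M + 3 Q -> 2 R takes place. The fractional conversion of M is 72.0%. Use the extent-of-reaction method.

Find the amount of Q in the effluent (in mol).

M reacted = 0.72 × 626.2 = 450.9 mol; ν_M = −1, so ξ = 450.9/1 = 450.9 mol.
Outlet amounts (n = n₀ + ν ξ):
  M: 626.2 − 1(450.9) = 175.3
  Q: 5830 − 3(450.9) = 4477
  R: 0 + 2(450.9) = 901.8

4480 mol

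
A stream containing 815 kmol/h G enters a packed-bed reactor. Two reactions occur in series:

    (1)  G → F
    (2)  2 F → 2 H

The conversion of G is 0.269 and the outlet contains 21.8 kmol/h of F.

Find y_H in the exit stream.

Conversion of G: G consumed = 1ξ₁ = 0.269 × 815 → ξ₁ = 219.2 kmol/h.
F balance: n_F = 0 + 1ξ₁ − 2ξ₂ = 21.8 → ξ₂ = (1·219.2 − 21.8)/2 = 98.72 kmol/h.
Outlet amounts (n = n₀ + Σ ν·ξ):
  G: 815 − 1(219.2) = 595.8
  F: 0 + 1(219.2) − 2(98.72) = 21.8
  H: 0 + 2(98.72) = 197.4
Total out = 815 kmol/h; y_H = 197.4 / 815 = 0.2423.

0.242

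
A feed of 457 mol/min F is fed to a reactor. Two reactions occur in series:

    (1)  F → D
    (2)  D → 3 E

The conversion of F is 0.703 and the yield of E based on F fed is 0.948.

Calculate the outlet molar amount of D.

Conversion of F: F consumed = 1ξ₁ = 0.703 × 457 → ξ₁ = 321.3 mol/min.
Yield of E: 3ξ₂ / 457 = 0.948 → ξ₂ = 144.4 mol/min.
Outlet amounts (n = n₀ + Σ ν·ξ):
  F: 457 − 1(321.3) = 135.7
  D: 0 + 1(321.3) − 1(144.4) = 176.9
  E: 0 + 3(144.4) = 433.2

177 mol/min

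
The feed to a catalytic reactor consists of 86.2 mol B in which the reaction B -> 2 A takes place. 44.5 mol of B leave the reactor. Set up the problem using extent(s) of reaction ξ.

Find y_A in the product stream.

0.652

For B: n = n₀ − 1ξ → 44.5 = 86.2 − 1ξ, giving ξ = 41.7 mol.
Outlet amounts (n = n₀ + ν ξ):
  B: 86.2 − 1(41.7) = 44.5
  A: 0 + 2(41.7) = 83.4
Total out = 127.9 mol; y_A = 83.4 / 127.9 = 0.6521.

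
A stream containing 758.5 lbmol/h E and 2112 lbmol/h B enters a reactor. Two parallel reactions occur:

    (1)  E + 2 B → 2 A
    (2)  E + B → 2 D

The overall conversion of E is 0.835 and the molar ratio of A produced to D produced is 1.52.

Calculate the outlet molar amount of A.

Conversion of E: E consumed = 0.835 × 758.5 = 633.3 lbmol/h = 1ξ₁ + 1ξ₂.
Selectivity: 2ξ₁ / (2ξ₂) = 1.52 → ξ₁ = 1.52 ξ₂.
Substitute: (1·1.52 + 1) ξ₂ = 633.3 → ξ₂ = 251.3 lbmol/h, ξ₁ = 382 lbmol/h.
Outlet amounts (n = n₀ + Σ ν·ξ):
  E: 758.5 − 1(382) − 1(251.3) = 125.2
  B: 2112 − 2(382) − 1(251.3) = 1097
  A: 0 + 2(382) = 764
  D: 0 + 2(251.3) = 502.7

764 lbmol/h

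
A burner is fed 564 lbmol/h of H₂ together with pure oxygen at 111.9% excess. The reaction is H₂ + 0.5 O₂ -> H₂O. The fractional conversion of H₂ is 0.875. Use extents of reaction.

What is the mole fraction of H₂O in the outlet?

Stoichiometric O₂ = 0.5 × 564 = 282 lbmol/h; O₂ fed = 282 × 2.119 = 597.6 lbmol/h.
Fuel reacted = 0.875 × 564 → ξ = 493.5 lbmol/h.
Outlet (n = n₀ + ν ξ):
  H₂: 564 − 1(493.5) = 70.5
  O₂: 597.6 − 0.5(493.5) = 350.8
  H₂O: 0 + 1(493.5) = 493.5
Total out = 914.8 lbmol/h; y_H₂O = 493.5 / 914.8 = 0.5395.

0.539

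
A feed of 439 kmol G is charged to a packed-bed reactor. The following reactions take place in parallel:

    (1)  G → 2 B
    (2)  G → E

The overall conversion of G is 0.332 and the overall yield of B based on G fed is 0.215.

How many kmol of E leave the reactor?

98.6 kmol

Yield of B: 2ξ₁ / 439 = 0.215 → ξ₁ = 47.19 kmol.
Conversion of G: 1ξ₁ + 1ξ₂ = 0.332 × 439 = 145.7 → ξ₂ = 98.56 kmol.
Outlet amounts (n = n₀ + Σ ν·ξ):
  G: 439 − 1(47.19) − 1(98.56) = 293.3
  B: 0 + 2(47.19) = 94.39
  E: 0 + 1(98.56) = 98.56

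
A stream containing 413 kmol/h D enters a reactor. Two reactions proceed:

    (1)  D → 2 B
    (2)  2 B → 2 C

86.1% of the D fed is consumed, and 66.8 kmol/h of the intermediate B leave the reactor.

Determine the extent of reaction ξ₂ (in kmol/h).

ξ₂ = 322 kmol/h

Conversion of D: D consumed = 1ξ₁ = 0.861 × 413 → ξ₁ = 355.6 kmol/h.
B balance: n_B = 0 + 2ξ₁ − 2ξ₂ = 66.8 → ξ₂ = (2·355.6 − 66.8)/2 = 322.2 kmol/h.
Outlet amounts (n = n₀ + Σ ν·ξ):
  D: 413 − 1(355.6) = 57.41
  B: 0 + 2(355.6) − 2(322.2) = 66.8
  C: 0 + 2(322.2) = 644.4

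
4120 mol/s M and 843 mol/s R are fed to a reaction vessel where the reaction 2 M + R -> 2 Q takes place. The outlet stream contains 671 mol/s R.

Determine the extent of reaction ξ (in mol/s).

For R: n = n₀ − 1ξ → 671 = 843 − 1ξ, giving ξ = 172 mol/s.
Outlet amounts (n = n₀ + ν ξ):
  M: 4120 − 2(172) = 3776
  R: 843 − 1(172) = 671
  Q: 0 + 2(172) = 344

ξ = 172 mol/s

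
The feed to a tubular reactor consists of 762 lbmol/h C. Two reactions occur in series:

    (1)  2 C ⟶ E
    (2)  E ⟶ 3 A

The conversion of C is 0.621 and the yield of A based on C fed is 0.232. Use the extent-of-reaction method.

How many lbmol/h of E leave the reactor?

178 lbmol/h

Conversion of C: C consumed = 2ξ₁ = 0.621 × 762 → ξ₁ = 236.6 lbmol/h.
Yield of A: 3ξ₂ / 762 = 0.232 → ξ₂ = 58.93 lbmol/h.
Outlet amounts (n = n₀ + Σ ν·ξ):
  C: 762 − 2(236.6) = 288.8
  E: 0 + 1(236.6) − 1(58.93) = 177.7
  A: 0 + 3(58.93) = 176.8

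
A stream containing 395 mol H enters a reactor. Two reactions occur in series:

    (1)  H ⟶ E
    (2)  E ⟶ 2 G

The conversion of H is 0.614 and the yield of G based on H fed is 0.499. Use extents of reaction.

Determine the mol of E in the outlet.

144 mol

Conversion of H: H consumed = 1ξ₁ = 0.614 × 395 → ξ₁ = 242.5 mol.
Yield of G: 2ξ₂ / 395 = 0.499 → ξ₂ = 98.55 mol.
Outlet amounts (n = n₀ + Σ ν·ξ):
  H: 395 − 1(242.5) = 152.5
  E: 0 + 1(242.5) − 1(98.55) = 144
  G: 0 + 2(98.55) = 197.1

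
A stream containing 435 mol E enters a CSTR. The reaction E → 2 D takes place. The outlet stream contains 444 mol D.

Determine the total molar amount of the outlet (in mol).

657 mol

For D: n = n₀ + 2ξ → 444 = 0 + 2ξ, giving ξ = 222 mol.
Outlet amounts (n = n₀ + ν ξ):
  E: 435 − 1(222) = 213
  D: 0 + 2(222) = 444
Total out = 213 + 444 = 657 mol.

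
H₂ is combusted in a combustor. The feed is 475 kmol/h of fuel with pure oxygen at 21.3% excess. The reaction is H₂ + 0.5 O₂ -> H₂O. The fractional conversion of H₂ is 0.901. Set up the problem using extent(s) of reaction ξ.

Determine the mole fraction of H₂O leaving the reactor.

Stoichiometric O₂ = 0.5 × 475 = 237.5 kmol/h; O₂ fed = 237.5 × 1.213 = 288.1 kmol/h.
Fuel reacted = 0.901 × 475 → ξ = 428 kmol/h.
Outlet (n = n₀ + ν ξ):
  H₂: 475 − 1(428) = 47.02
  O₂: 288.1 − 0.5(428) = 74.1
  H₂O: 0 + 1(428) = 428
Total out = 549.1 kmol/h; y_H₂O = 428 / 549.1 = 0.7794.

0.779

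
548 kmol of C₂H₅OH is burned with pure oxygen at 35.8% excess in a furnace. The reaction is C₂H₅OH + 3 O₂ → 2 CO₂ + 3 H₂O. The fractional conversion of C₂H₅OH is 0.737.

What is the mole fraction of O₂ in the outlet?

Stoichiometric O₂ = 3 × 548 = 1644 kmol; O₂ fed = 1644 × 1.358 = 2233 kmol.
Fuel reacted = 0.737 × 548 → ξ = 403.9 kmol.
Outlet (n = n₀ + ν ξ):
  C₂H₅OH: 548 − 1(403.9) = 144.1
  O₂: 2233 − 3(403.9) = 1021
  CO₂: 0 + 2(403.9) = 807.8
  H₂O: 0 + 3(403.9) = 1212
Total out = 3184 kmol; y_O₂ = 1021 / 3184 = 0.3206.

0.321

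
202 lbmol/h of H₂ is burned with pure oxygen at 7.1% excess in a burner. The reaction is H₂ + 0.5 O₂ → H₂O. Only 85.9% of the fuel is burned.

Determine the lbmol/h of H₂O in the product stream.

Stoichiometric O₂ = 0.5 × 202 = 101 lbmol/h; O₂ fed = 101 × 1.071 = 108.2 lbmol/h.
Fuel reacted = 0.859 × 202 → ξ = 173.5 lbmol/h.
Outlet (n = n₀ + ν ξ):
  H₂: 202 − 1(173.5) = 28.48
  O₂: 108.2 − 0.5(173.5) = 21.41
  H₂O: 0 + 1(173.5) = 173.5

174 lbmol/h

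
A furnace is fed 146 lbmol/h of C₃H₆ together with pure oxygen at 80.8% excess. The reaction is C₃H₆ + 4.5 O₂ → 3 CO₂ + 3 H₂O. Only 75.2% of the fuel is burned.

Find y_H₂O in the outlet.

Stoichiometric O₂ = 4.5 × 146 = 657 lbmol/h; O₂ fed = 657 × 1.808 = 1188 lbmol/h.
Fuel reacted = 0.752 × 146 → ξ = 109.8 lbmol/h.
Outlet (n = n₀ + ν ξ):
  C₃H₆: 146 − 1(109.8) = 36.21
  O₂: 1188 − 4.5(109.8) = 693.8
  CO₂: 0 + 3(109.8) = 329.4
  H₂O: 0 + 3(109.8) = 329.4
Total out = 1389 lbmol/h; y_H₂O = 329.4 / 1389 = 0.2372.

0.237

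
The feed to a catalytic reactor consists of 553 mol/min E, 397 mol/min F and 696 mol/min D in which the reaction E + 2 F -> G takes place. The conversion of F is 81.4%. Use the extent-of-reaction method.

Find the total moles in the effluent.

1320 mol/min

F reacted = 0.814 × 397 = 323.2 mol/min; ν_F = −2, so ξ = 323.2/2 = 161.6 mol/min.
Outlet amounts (n = n₀ + ν ξ):
  E: 553 − 1(161.6) = 391.4
  F: 397 − 2(161.6) = 73.84
  G: 0 + 1(161.6) = 161.6
  D: 696 (inert)
Total out = 391.4 + 73.84 + 161.6 + 696 = 1323 mol/min.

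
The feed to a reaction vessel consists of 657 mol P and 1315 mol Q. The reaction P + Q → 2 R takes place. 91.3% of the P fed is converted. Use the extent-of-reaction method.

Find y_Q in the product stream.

P reacted = 0.913 × 657 = 599.8 mol; ν_P = −1, so ξ = 599.8/1 = 599.8 mol.
Outlet amounts (n = n₀ + ν ξ):
  P: 657 − 1(599.8) = 57.16
  Q: 1315 − 1(599.8) = 715.2
  R: 0 + 2(599.8) = 1200
Total out = 1972 mol; y_Q = 715.2 / 1972 = 0.3627.

0.363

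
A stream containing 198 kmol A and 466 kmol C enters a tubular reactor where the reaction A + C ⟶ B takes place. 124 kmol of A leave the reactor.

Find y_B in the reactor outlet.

0.125

For A: n = n₀ − 1ξ → 124 = 198 − 1ξ, giving ξ = 74 kmol.
Outlet amounts (n = n₀ + ν ξ):
  A: 198 − 1(74) = 124
  C: 466 − 1(74) = 392
  B: 0 + 1(74) = 74
Total out = 590 kmol; y_B = 74 / 590 = 0.1254.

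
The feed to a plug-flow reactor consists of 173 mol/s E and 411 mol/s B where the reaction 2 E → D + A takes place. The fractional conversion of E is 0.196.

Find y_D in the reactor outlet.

0.029

E reacted = 0.196 × 173 = 33.91 mol/s; ν_E = −2, so ξ = 33.91/2 = 16.95 mol/s.
Outlet amounts (n = n₀ + ν ξ):
  E: 173 − 2(16.95) = 139.1
  D: 0 + 1(16.95) = 16.95
  A: 0 + 1(16.95) = 16.95
  B: 411 (inert)
Total out = 584 mol/s; y_D = 16.95 / 584 = 0.02903.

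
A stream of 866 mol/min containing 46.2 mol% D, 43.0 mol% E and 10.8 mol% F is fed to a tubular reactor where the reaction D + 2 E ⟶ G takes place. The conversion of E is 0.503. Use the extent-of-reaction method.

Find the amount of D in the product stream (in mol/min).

E reacted = 0.503 × 372.4 = 187.3 mol/min; ν_E = −2, so ξ = 187.3/2 = 93.65 mol/min.
Outlet amounts (n = n₀ + ν ξ):
  D: 400.1 − 1(93.65) = 306.4
  E: 372.4 − 2(93.65) = 185.1
  G: 0 + 1(93.65) = 93.65
  F: 93.53 (inert)

306 mol/min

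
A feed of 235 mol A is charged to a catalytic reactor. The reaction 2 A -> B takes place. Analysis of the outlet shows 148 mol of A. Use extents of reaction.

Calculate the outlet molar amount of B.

For A: n = n₀ − 2ξ → 148 = 235 − 2ξ, giving ξ = 43.5 mol.
Outlet amounts (n = n₀ + ν ξ):
  A: 235 − 2(43.5) = 148
  B: 0 + 1(43.5) = 43.5

43.5 mol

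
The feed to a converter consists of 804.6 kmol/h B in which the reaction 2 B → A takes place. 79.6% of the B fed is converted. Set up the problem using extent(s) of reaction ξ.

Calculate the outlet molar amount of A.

B reacted = 0.796 × 804.6 = 640.5 kmol/h; ν_B = −2, so ξ = 640.5/2 = 320.2 kmol/h.
Outlet amounts (n = n₀ + ν ξ):
  B: 804.6 − 2(320.2) = 164.1
  A: 0 + 1(320.2) = 320.2

320 kmol/h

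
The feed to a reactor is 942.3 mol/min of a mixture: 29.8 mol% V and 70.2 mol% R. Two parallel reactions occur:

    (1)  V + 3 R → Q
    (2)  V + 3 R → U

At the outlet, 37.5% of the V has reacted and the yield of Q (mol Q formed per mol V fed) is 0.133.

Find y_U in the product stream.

0.108

Yield of Q: 1ξ₁ / 280.8 = 0.133 → ξ₁ = 37.35 mol/min.
Conversion of V: 1ξ₁ + 1ξ₂ = 0.375 × 280.8 = 105.3 → ξ₂ = 67.95 mol/min.
Outlet amounts (n = n₀ + Σ ν·ξ):
  V: 280.8 − 1(37.35) − 1(67.95) = 175.5
  R: 661.5 − 3(37.35) − 3(67.95) = 345.6
  Q: 0 + 1(37.35) = 37.35
  U: 0 + 1(67.95) = 67.95
Total out = 626.4 mol/min; y_U = 67.95 / 626.4 = 0.1085.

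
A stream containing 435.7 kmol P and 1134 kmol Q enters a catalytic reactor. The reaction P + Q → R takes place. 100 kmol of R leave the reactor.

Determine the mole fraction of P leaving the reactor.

0.228

For R: n = n₀ + 1ξ → 100 = 0 + 1ξ, giving ξ = 100 kmol.
Outlet amounts (n = n₀ + ν ξ):
  P: 435.7 − 1(100) = 335.7
  Q: 1134 − 1(100) = 1034
  R: 0 + 1(100) = 100
Total out = 1470 kmol; y_P = 335.7 / 1470 = 0.2284.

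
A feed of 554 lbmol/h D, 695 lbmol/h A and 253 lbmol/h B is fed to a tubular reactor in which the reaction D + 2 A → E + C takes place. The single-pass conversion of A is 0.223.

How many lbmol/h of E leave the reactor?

A reacted = 0.223 × 695 = 155 lbmol/h; ν_A = −2, so ξ = 155/2 = 77.49 lbmol/h.
Outlet amounts (n = n₀ + ν ξ):
  D: 554 − 1(77.49) = 476.5
  A: 695 − 2(77.49) = 540
  E: 0 + 1(77.49) = 77.49
  C: 0 + 1(77.49) = 77.49
  B: 253 (inert)

77.5 lbmol/h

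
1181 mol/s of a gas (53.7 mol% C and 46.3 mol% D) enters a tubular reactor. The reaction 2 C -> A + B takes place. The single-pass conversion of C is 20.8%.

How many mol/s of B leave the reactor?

66 mol/s

C reacted = 0.208 × 634.2 = 131.9 mol/s; ν_C = −2, so ξ = 131.9/2 = 65.96 mol/s.
Outlet amounts (n = n₀ + ν ξ):
  C: 634.2 − 2(65.96) = 502.3
  A: 0 + 1(65.96) = 65.96
  B: 0 + 1(65.96) = 65.96
  D: 546.8 (inert)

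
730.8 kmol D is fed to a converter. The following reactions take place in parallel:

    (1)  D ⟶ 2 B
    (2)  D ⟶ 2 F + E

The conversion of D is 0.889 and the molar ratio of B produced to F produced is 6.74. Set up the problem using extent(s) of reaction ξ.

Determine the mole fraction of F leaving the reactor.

Conversion of D: D consumed = 0.889 × 730.8 = 649.7 kmol = 1ξ₁ + 1ξ₂.
Selectivity: 2ξ₁ / (2ξ₂) = 6.74 → ξ₁ = 6.74 ξ₂.
Substitute: (1·6.74 + 1) ξ₂ = 649.7 → ξ₂ = 83.94 kmol, ξ₁ = 565.7 kmol.
Outlet amounts (n = n₀ + Σ ν·ξ):
  D: 730.8 − 1(565.7) − 1(83.94) = 81.12
  B: 0 + 2(565.7) = 1131
  F: 0 + 2(83.94) = 167.9
  E: 0 + 1(83.94) = 83.94
Total out = 1464 kmol; y_F = 167.9 / 1464 = 0.1146.

0.115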